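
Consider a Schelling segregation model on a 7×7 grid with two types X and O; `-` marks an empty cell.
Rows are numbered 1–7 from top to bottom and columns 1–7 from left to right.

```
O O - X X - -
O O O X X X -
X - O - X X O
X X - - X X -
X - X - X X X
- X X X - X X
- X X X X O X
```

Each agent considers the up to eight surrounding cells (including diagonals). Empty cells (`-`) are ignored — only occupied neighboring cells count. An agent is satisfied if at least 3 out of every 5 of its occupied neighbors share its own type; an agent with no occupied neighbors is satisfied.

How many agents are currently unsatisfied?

Row 1: (1,1)O 3/3 ok · (1,2)O 4/4 ok · (1,4)X 3/4 ok · (1,5)X 4/4 ok
Row 2: (2,1)O 3/4 ok · (2,2)O 5/6 ok · (2,3)O 3/5 ok · (2,4)X 4/6 ok · (2,5)X 6/6 ok · (2,6)X 4/5 ok
Row 3: (3,1)X 2/4 unhappy · (3,3)O 2/4 unhappy · (3,5)X 6/6 ok · (3,6)X 5/6 ok · (3,7)O 0/3 unhappy
Row 4: (4,1)X 3/3 ok · (4,2)X 4/5 ok · (4,5)X 5/5 ok · (4,6)X 6/7 ok
Row 5: (5,1)X 3/3 ok · (5,3)X 4/4 ok · (5,5)X 5/5 ok · (5,6)X 6/6 ok · (5,7)X 4/4 ok
Row 6: (6,2)X 5/5 ok · (6,3)X 6/6 ok · (6,4)X 6/6 ok · (6,6)X 6/7 ok · (6,7)X 4/5 ok
Row 7: (7,2)X 3/3 ok · (7,3)X 5/5 ok · (7,4)X 4/4 ok · (7,5)X 3/4 ok · (7,6)O 0/4 unhappy · (7,7)X 2/3 ok
Unsatisfied: (3,1), (3,3), (3,7), (7,6) — 4 in total.

4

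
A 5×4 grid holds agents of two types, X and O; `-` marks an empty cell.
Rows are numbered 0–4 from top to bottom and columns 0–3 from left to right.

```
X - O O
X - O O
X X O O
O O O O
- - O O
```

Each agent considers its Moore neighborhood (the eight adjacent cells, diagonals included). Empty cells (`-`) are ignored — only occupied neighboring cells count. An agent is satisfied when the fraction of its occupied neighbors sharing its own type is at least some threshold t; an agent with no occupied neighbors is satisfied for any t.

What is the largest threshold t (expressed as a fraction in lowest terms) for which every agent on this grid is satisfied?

2/7

Row 0: (0,0)X 1/1 · (0,2)O 3/3 · (0,3)O 3/3
Row 1: (1,0)X 3/3 · (1,2)O 5/6 · (1,3)O 5/5
Row 2: (2,0)X 2/4 · (2,1)X 2/7 · (2,2)O 6/7 · (2,3)O 5/5
Row 3: (3,0)O 1/3 · (3,1)O 4/6 · (3,2)O 6/7 · (3,3)O 5/5
Row 4: (4,2)O 4/4 · (4,3)O 3/3
The smallest same-type fraction is 2/7 at (2,1), which reduces to 2/7. Any threshold above that leaves this agent unsatisfied.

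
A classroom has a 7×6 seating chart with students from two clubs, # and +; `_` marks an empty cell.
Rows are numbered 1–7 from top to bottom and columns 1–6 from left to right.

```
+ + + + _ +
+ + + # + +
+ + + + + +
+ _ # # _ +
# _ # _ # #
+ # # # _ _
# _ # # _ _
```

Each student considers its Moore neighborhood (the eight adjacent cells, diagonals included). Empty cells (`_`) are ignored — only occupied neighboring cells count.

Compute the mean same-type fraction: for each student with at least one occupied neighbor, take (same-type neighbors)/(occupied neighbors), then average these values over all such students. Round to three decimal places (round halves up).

Row 1: (1,1)+ 3/3 · (1,2)+ 5/5 · (1,3)+ 4/5 · (1,4)+ 3/4 · (1,6)+ 2/2
Row 2: (2,1)+ 5/5 · (2,2)+ 8/8 · (2,3)+ 7/8 · (2,4)# 0/7 · (2,5)+ 6/7 · (2,6)+ 4/4
Row 3: (3,1)+ 4/4 · (3,2)+ 6/7 · (3,3)+ 4/7 · (3,4)+ 4/7 · (3,5)+ 5/7 · (3,6)+ 4/4
Row 4: (4,1)+ 2/3 · (4,3)# 2/5 · (4,4)# 3/6 · (4,6)+ 2/4
Row 5: (5,1)# 1/3 · (5,3)# 5/5 · (5,5)# 3/4 · (5,6)# 1/2
Row 6: (6,1)+ 0/3 · (6,2)# 5/6 · (6,3)# 5/5 · (6,4)# 5/5
Row 7: (7,1)# 1/2 · (7,3)# 4/4 · (7,4)# 3/3
Sum over 32 students: 3/3 + 5/5 + 4/5 + 3/4 + 2/2 + 5/5 + 8/8 + 7/8 + 0/7 + 6/7 + 4/4 + 4/4 + 6/7 + 4/7 + 4/7 + 5/7 + 4/4 + 2/3 + 2/5 + 3/6 + 2/4 + 1/3 + 5/5 + 3/4 + 1/2 + 0/3 + 5/6 + 5/5 + 5/5 + 1/2 + 4/4 + 3/3 = 20143/840; mean = 20143/840 ÷ 32 = 20143/26880 = 0.749367… → 0.749.

0.749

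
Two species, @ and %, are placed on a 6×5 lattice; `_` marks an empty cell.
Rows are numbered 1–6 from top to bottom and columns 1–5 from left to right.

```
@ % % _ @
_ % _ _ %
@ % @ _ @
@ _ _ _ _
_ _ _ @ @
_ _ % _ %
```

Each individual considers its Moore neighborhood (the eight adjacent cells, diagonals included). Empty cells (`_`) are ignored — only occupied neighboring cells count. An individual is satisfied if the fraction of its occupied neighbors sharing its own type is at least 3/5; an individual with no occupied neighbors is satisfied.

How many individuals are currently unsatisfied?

Row 1: (1,1)@ 0/2 ✗ · (1,2)% 2/3 ✓ · (1,3)% 2/2 ✓ · (1,5)@ 0/1 ✗
Row 2: (2,2)% 3/6 ✗ · (2,5)% 0/2 ✗
Row 3: (3,1)@ 1/3 ✗ · (3,2)% 1/4 ✗ · (3,3)@ 0/2 ✗ · (3,5)@ 0/1 ✗
Row 4: (4,1)@ 1/2 ✗
Row 5: (5,4)@ 1/3 ✗ · (5,5)@ 1/2 ✗
Row 6: (6,3)% 0/1 ✗ · (6,5)% 0/2 ✗
Unsatisfied: (1,1), (1,5), (2,2), (2,5), (3,1), (3,2), (3,3), (3,5), (4,1), (5,4), (5,5), (6,3), (6,5) — 13 in total.

13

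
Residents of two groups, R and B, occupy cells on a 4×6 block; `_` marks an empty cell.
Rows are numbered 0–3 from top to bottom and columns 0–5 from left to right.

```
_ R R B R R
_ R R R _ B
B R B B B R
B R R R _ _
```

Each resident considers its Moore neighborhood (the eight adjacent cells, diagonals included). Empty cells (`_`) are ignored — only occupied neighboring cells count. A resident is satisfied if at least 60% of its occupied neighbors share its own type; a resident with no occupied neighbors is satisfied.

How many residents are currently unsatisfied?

Row 0: (0,1)R 3/3 ✓ · (0,2)R 4/5 ✓ · (0,3)B 0/4 ✗ · (0,4)R 2/4 ✗ · (0,5)R 1/2 ✗
Row 1: (1,1)R 4/6 ✓ · (1,2)R 5/8 ✓ · (1,3)R 3/7 ✗ · (1,5)B 1/4 ✗
Row 2: (2,0)B 1/4 ✗ · (2,1)R 4/7 ✗ · (2,2)B 1/8 ✗ · (2,3)B 2/6 ✗ · (2,4)B 2/5 ✗ · (2,5)R 0/2 ✗
Row 3: (3,0)B 1/3 ✗ · (3,1)R 2/5 ✗ · (3,2)R 3/5 ✓ · (3,3)R 1/4 ✗
Unsatisfied: (0,3), (0,4), (0,5), (1,3), (1,5), (2,0), (2,1), (2,2), (2,3), (2,4), (2,5), (3,0), (3,1), (3,3) — 14 in total.

14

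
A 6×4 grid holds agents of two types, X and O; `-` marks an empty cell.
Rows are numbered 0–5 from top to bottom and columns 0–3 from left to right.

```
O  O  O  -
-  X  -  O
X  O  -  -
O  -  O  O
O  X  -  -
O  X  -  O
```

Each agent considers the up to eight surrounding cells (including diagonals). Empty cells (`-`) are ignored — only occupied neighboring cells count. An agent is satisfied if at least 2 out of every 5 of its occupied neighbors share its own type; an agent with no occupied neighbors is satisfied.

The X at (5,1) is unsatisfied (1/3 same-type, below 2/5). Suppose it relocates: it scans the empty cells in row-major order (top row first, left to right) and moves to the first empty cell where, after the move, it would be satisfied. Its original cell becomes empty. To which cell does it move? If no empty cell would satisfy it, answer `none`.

Vacating (5,1). Empty cells in order:
  (0,3): 0/2 same-type → still unsatisfied.
  (1,0): 2/5 same-type → satisfied — stop here.

(1,0)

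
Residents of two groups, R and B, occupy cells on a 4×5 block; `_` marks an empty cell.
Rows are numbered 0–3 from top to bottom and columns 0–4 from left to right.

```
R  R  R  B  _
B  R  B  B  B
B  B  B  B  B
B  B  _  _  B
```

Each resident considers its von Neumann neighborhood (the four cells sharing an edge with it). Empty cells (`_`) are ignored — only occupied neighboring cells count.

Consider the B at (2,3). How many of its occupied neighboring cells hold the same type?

Occupied neighbors of (2,3): (1,3)=B, (2,2)=B, (2,4)=B.
Same type (B): 3 of 3.

3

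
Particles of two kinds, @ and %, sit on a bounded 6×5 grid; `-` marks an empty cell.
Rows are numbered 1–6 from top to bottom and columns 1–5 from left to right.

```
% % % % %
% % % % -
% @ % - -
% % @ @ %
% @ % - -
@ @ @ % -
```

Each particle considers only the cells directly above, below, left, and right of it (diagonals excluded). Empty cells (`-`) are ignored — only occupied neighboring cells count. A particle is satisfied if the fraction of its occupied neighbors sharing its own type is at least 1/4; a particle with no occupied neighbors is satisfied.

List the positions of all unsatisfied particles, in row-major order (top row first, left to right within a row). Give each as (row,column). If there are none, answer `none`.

(1,1)% 2/2 ✓
(1,2)% 3/3 ✓
(1,3)% 3/3 ✓
(1,4)% 3/3 ✓
(1,5)% 1/1 ✓
(2,1)% 3/3 ✓
(2,2)% 3/4 ✓
(2,3)% 4/4 ✓
(2,4)% 2/2 ✓
(3,1)% 2/3 ✓
(3,2)@ 0/4 ✗
(3,3)% 1/3 ✓
(4,1)% 3/3 ✓
(4,2)% 1/4 ✓
(4,3)@ 1/4 ✓
(4,4)@ 1/2 ✓
(4,5)% 0/1 ✗
(5,1)% 1/3 ✓
(5,2)@ 1/4 ✓
(5,3)% 0/3 ✗
(6,1)@ 1/2 ✓
(6,2)@ 3/3 ✓
(6,3)@ 1/3 ✓
(6,4)% 0/1 ✗

(3,2), (4,5), (5,3), (6,4)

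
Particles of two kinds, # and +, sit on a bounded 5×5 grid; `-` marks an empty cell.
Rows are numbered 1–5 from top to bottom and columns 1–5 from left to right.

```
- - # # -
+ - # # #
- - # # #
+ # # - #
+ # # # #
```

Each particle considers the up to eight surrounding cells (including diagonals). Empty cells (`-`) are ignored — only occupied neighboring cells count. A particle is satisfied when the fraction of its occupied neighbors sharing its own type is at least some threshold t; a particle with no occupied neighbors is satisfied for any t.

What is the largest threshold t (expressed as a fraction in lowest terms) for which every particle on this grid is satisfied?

1/3

Row 1: (1,3)# 3/3 · (1,4)# 4/4
Row 2: (2,1)+ — no occupied neighbors · (2,3)# 5/5 · (2,4)# 7/7 · (2,5)# 4/4
Row 3: (3,3)# 5/5 · (3,4)# 7/7 · (3,5)# 4/4
Row 4: (4,1)+ 1/3 · (4,2)# 4/6 · (4,3)# 6/6 · (4,5)# 4/4
Row 5: (5,1)+ 1/3 · (5,2)# 3/5 · (5,3)# 4/4 · (5,4)# 4/4 · (5,5)# 2/2
The smallest same-type fraction is 1/3 at (4,1), which reduces to 1/3. Any threshold above that leaves this particle unsatisfied.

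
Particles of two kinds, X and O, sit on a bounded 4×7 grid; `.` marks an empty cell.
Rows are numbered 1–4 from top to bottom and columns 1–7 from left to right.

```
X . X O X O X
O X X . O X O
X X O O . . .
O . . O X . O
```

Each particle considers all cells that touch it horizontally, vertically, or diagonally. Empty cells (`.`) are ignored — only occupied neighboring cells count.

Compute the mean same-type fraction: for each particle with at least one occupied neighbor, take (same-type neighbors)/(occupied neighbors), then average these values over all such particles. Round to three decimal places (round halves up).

Row 1: (1,1)X 1/2 · (1,3)X 2/3 · (1,4)O 1/4 · (1,5)X 1/4 · (1,6)O 2/5 · (1,7)X 1/3
Row 2: (2,1)O 0/4 · (2,2)X 5/7 · (2,3)X 3/6 · (2,5)O 3/5 · (2,6)X 2/5 · (2,7)O 1/3
Row 3: (3,1)X 2/4 · (3,2)X 3/6 · (3,3)O 2/5 · (3,4)O 3/5
Row 4: (4,1)O 0/2 · (4,4)O 2/3 · (4,5)X 0/2 · (4,7)O — no occupied neighbors
Sum over 19 particles: 1/2 + 2/3 + 1/4 + 1/4 + 2/5 + 1/3 + 0/4 + 5/7 + 3/6 + 3/5 + 2/5 + 1/3 + 2/4 + 3/6 + 2/5 + 3/5 + 0/2 + 2/3 + 0/2 = 533/70; mean = 533/70 ÷ 19 = 533/1330 = 0.400751… → 0.401.

0.401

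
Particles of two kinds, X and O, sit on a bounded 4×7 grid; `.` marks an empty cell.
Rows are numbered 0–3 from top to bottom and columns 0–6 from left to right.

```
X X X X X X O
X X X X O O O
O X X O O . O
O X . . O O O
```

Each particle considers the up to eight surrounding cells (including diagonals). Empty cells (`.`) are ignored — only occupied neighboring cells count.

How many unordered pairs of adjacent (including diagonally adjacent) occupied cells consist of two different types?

Scan each occupied cell's neighbors to the right and below (and the two forward diagonals) so each pair is counted once.
Row 0: X(0,0)–X(0,1)= X(0,0)–X(1,0)= X(0,0)–X(1,1)= X(0,1)–X(0,2)= X(0,1)–X(1,1)= X(0,1)–X(1,2)= X(0,1)–X(1,0)= X(0,2)–X(0,3)= X(0,2)–X(1,2)= X(0,2)–X(1,3)= X(0,2)–X(1,1)= X(0,3)–X(0,4)= X(0,3)–X(1,3)= X(0,3)–O(1,4)≠ X(0,3)–X(1,2)= X(0,4)–X(0,5)= X(0,4)–O(1,4)≠ X(0,4)–O(1,5)≠ X(0,4)–X(1,3)= X(0,5)–O(0,6)≠ X(0,5)–O(1,5)≠ X(0,5)–O(1,6)≠ X(0,5)–O(1,4)≠ O(0,6)–O(1,6)= O(0,6)–O(1,5)=  → 7/25 unlike.
Row 1: X(1,0)–X(1,1)= X(1,0)–O(2,0)≠ X(1,0)–X(2,1)= X(1,1)–X(1,2)= X(1,1)–X(2,1)= X(1,1)–X(2,2)= X(1,1)–O(2,0)≠ X(1,2)–X(1,3)= X(1,2)–X(2,2)= X(1,2)–O(2,3)≠ X(1,2)–X(2,1)= X(1,3)–O(1,4)≠ X(1,3)–O(2,3)≠ X(1,3)–O(2,4)≠ X(1,3)–X(2,2)= O(1,4)–O(1,5)= O(1,4)–O(2,4)= O(1,4)–O(2,3)= O(1,5)–O(1,6)= O(1,5)–O(2,6)= O(1,5)–O(2,4)= O(1,6)–O(2,6)=  → 6/22 unlike.
Row 2: O(2,0)–X(2,1)≠ O(2,0)–O(3,0)= O(2,0)–X(3,1)≠ X(2,1)–X(2,2)= X(2,1)–X(3,1)= X(2,1)–O(3,0)≠ X(2,2)–O(2,3)≠ X(2,2)–X(3,1)= O(2,3)–O(2,4)= O(2,3)–O(3,4)= O(2,4)–O(3,4)= O(2,4)–O(3,5)= O(2,6)–O(3,6)= O(2,6)–O(3,5)=  → 4/14 unlike.
Row 3: O(3,0)–X(3,1)≠ O(3,4)–O(3,5)= O(3,5)–O(3,6)=  → 1/3 unlike.
Total adjacent occupied pairs: 64; unlike-type pairs: 18.

18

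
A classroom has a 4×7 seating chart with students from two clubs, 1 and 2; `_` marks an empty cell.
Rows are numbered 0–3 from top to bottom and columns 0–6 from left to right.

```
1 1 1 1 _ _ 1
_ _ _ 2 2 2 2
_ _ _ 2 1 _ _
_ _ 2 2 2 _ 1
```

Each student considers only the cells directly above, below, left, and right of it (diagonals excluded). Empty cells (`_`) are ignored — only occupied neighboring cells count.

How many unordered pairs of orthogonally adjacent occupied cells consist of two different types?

5

Scan each occupied cell's neighbors to the right and below so each pair is counted once.
From row 0: 2 unlike of 5 pairs (running 2/5).
From row 1: 1 unlike of 5 pairs (running 3/10).
From row 2: 2 unlike of 3 pairs (running 5/13).
From row 3: 0 unlike of 2 pairs (running 5/15).
Total adjacent occupied pairs: 15; unlike-type pairs: 5.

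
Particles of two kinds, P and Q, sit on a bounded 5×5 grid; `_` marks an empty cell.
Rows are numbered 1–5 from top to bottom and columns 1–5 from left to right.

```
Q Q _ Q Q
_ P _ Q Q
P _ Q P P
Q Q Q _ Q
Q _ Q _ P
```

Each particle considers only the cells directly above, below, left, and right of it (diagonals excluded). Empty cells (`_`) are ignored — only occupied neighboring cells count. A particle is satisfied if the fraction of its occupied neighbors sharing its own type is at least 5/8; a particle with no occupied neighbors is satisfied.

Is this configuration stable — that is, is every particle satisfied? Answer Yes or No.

Row 1: (1,1)Q 1/1 ✓ · (1,2)Q 1/2 ✗ · (1,4)Q 2/2 ✓ · (1,5)Q 2/2 ✓
Row 2: (2,2)P 0/1 ✗ · (2,4)Q 2/3 ✓ · (2,5)Q 2/3 ✓
Row 3: (3,1)P 0/1 ✗ · (3,3)Q 1/2 ✗ · (3,4)P 1/3 ✗ · (3,5)P 1/3 ✗
Row 4: (4,1)Q 2/3 ✓ · (4,2)Q 2/2 ✓ · (4,3)Q 3/3 ✓ · (4,5)Q 0/2 ✗
Row 5: (5,1)Q 1/1 ✓ · (5,3)Q 1/1 ✓ · (5,5)P 0/1 ✗
For instance (1,2) has only 1/2 same-type neighbors, below 5/8.

No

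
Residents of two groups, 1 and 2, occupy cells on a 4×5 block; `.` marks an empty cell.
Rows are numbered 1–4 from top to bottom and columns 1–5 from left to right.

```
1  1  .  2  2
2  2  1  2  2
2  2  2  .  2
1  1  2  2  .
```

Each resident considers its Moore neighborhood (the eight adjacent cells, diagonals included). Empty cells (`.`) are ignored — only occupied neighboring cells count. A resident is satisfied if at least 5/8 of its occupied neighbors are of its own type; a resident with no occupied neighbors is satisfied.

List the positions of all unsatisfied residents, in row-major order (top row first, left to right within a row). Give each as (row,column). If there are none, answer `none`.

(1,1)1 1/3 unhappy
(1,2)1 2/4 unhappy
(1,4)2 3/4 ok
(1,5)2 3/3 ok
(2,1)2 3/5 unhappy
(2,2)2 4/7 unhappy
(2,3)1 1/6 unhappy
(2,4)2 5/6 ok
(2,5)2 4/4 ok
(3,1)2 3/5 unhappy
(3,2)2 5/8 ok
(3,3)2 5/7 ok
(3,5)2 3/3 ok
(4,1)1 1/3 unhappy
(4,2)1 1/5 unhappy
(4,3)2 3/4 ok
(4,4)2 3/3 ok

(1,1), (1,2), (2,1), (2,2), (2,3), (3,1), (4,1), (4,2)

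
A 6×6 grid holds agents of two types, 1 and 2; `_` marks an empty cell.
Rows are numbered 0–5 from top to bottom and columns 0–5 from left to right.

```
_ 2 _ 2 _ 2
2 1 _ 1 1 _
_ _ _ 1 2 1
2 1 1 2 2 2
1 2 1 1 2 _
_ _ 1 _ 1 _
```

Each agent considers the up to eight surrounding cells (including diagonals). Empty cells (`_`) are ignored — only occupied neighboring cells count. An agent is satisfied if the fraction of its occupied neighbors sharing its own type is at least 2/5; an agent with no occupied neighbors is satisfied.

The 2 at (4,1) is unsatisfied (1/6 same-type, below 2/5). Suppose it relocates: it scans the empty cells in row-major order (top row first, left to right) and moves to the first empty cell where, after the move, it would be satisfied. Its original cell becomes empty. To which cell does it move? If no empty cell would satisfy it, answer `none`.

Vacating (4,1). Empty cells in order:
  (0,0): 2/3 same-type → satisfied — stop here.

(0,0)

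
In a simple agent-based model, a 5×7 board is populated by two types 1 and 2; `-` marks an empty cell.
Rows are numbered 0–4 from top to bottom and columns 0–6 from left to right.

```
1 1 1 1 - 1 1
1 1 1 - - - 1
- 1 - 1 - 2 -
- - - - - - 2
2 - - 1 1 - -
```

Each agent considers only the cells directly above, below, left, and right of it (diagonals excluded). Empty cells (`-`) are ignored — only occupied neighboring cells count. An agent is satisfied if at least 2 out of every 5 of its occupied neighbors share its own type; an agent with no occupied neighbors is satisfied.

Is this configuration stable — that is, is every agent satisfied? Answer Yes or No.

(0,0)1 2/2 satisfied
(0,1)1 3/3 satisfied
(0,2)1 3/3 satisfied
(0,3)1 1/1 satisfied
(0,5)1 1/1 satisfied
(0,6)1 2/2 satisfied
(1,0)1 2/2 satisfied
(1,1)1 4/4 satisfied
(1,2)1 2/2 satisfied
(1,6)1 1/1 satisfied
(2,1)1 1/1 satisfied
(2,3)1 0/0 satisfied
(2,5)2 0/0 satisfied
(3,6)2 0/0 satisfied
(4,0)2 0/0 satisfied
(4,3)1 1/1 satisfied
(4,4)1 1/1 satisfied
All meet the threshold, so the configuration is stable.

Yes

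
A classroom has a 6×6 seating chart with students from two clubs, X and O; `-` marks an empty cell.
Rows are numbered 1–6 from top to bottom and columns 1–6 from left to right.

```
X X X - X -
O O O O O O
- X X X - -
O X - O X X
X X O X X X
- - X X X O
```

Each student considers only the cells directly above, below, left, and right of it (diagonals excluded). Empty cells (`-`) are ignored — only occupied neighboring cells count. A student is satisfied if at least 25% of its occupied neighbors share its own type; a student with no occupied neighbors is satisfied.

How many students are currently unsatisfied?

(1,1)X 1/2 satisfied
(1,2)X 2/3 satisfied
(1,3)X 1/2 satisfied
(1,5)X 0/1 not
(2,1)O 1/2 satisfied
(2,2)O 2/4 satisfied
(2,3)O 2/4 satisfied
(2,4)O 2/3 satisfied
(2,5)O 2/3 satisfied
(2,6)O 1/1 satisfied
(3,2)X 2/3 satisfied
(3,3)X 2/3 satisfied
(3,4)X 1/3 satisfied
(4,1)O 0/2 not
(4,2)X 2/3 satisfied
(4,4)O 0/3 not
(4,5)X 2/3 satisfied
(4,6)X 2/2 satisfied
(5,1)X 1/2 satisfied
(5,2)X 2/3 satisfied
(5,3)O 0/3 not
(5,4)X 2/4 satisfied
(5,5)X 4/4 satisfied
(5,6)X 2/3 satisfied
(6,3)X 1/2 satisfied
(6,4)X 3/3 satisfied
(6,5)X 2/3 satisfied
(6,6)O 0/2 not
Unsatisfied: (1,5), (4,1), (4,4), (5,3), (6,6) — 5 in total.

5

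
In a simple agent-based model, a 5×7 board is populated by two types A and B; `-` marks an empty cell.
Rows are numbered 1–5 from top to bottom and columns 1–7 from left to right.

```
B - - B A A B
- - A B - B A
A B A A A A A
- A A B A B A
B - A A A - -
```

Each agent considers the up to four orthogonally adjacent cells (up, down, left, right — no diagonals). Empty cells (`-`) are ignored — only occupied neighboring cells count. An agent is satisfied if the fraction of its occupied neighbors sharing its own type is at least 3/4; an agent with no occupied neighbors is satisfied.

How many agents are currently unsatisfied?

18

Row 1: (1,1)B 0/0 ok · (1,4)B 1/2 unhappy · (1,5)A 1/2 unhappy · (1,6)A 1/3 unhappy · (1,7)B 0/2 unhappy
Row 2: (2,3)A 1/2 unhappy · (2,4)B 1/3 unhappy · (2,6)B 0/3 unhappy · (2,7)A 1/3 unhappy
Row 3: (3,1)A 0/1 unhappy · (3,2)B 0/3 unhappy · (3,3)A 3/4 ok · (3,4)A 2/4 unhappy · (3,5)A 3/3 ok · (3,6)A 2/4 unhappy · (3,7)A 3/3 ok
Row 4: (4,2)A 1/2 unhappy · (4,3)A 3/4 ok · (4,4)B 0/4 unhappy · (4,5)A 2/4 unhappy · (4,6)B 0/3 unhappy · (4,7)A 1/2 unhappy
Row 5: (5,1)B 0/0 ok · (5,3)A 2/2 ok · (5,4)A 2/3 unhappy · (5,5)A 2/2 ok
Unsatisfied: (1,4), (1,5), (1,6), (1,7), (2,3), (2,4), (2,6), (2,7), (3,1), (3,2), (3,4), (3,6), (4,2), (4,4), (4,5), (4,6), (4,7), (5,4) — 18 in total.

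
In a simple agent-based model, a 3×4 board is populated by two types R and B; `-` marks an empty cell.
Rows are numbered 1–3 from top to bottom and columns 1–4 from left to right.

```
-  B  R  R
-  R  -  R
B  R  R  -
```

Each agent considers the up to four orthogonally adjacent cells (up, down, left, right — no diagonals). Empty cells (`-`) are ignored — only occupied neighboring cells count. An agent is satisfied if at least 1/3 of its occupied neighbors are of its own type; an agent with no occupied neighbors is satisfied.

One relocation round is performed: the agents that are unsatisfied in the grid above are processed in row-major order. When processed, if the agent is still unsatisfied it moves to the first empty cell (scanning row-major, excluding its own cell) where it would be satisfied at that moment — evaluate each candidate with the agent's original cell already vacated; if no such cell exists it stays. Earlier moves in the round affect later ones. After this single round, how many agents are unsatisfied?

0

Initially unsatisfied (in order): (1,2), (3,1).
  (1,2) → (1,1).
  (3,1) → (1,2).
Resulting grid:
B B R R
- R - R
- R R -
All satisfied now.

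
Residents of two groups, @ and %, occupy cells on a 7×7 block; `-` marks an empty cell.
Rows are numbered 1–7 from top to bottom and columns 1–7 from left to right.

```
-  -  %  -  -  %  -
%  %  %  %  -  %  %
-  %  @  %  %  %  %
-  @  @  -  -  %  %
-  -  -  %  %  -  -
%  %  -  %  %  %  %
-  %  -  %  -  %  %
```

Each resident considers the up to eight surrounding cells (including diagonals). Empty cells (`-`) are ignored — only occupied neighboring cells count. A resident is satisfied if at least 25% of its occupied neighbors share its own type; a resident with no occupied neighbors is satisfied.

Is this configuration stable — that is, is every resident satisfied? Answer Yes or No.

Yes

(1,3)% 3/3 satisfied
(1,6)% 2/2 satisfied
(2,1)% 2/2 satisfied
(2,2)% 4/5 satisfied
(2,3)% 5/6 satisfied
(2,4)% 4/5 satisfied
(2,6)% 5/5 satisfied
(2,7)% 4/4 satisfied
(3,2)% 3/6 satisfied
(3,3)@ 2/7 satisfied
(3,4)% 3/5 satisfied
(3,5)% 5/5 satisfied
(3,6)% 6/6 satisfied
(3,7)% 5/5 satisfied
(4,2)@ 2/3 satisfied
(4,3)@ 2/5 satisfied
(4,6)% 5/5 satisfied
(4,7)% 3/3 satisfied
(5,4)% 3/4 satisfied
(5,5)% 5/5 satisfied
(6,1)% 2/2 satisfied
(6,2)% 2/2 satisfied
(6,4)% 4/4 satisfied
(6,5)% 6/6 satisfied
(6,6)% 5/5 satisfied
(6,7)% 3/3 satisfied
(7,2)% 2/2 satisfied
(7,4)% 2/2 satisfied
(7,6)% 4/4 satisfied
(7,7)% 3/3 satisfied
All meet the threshold, so the configuration is stable.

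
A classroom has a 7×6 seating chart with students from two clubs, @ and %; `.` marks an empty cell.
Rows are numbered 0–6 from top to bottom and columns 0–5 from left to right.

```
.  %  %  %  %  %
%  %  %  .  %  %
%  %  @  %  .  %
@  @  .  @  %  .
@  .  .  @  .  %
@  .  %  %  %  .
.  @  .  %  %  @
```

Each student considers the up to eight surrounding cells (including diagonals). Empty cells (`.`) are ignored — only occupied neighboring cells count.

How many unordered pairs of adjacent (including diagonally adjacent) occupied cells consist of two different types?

Scan each occupied cell's neighbors to the right and below (and the two forward diagonals) so each pair is counted once.
From row 0: 0 unlike of 15 pairs (running 0/15).
From row 1: 2 unlike of 14 pairs (running 2/29).
From row 2: 7 unlike of 12 pairs (running 9/41).
From row 3: 2 unlike of 7 pairs (running 11/48).
From row 4: 3 unlike of 5 pairs (running 14/53).
From row 5: 2 unlike of 10 pairs (running 16/63).
From row 6: 1 unlike of 2 pairs (running 17/65).
Total adjacent occupied pairs: 65; unlike-type pairs: 17.

17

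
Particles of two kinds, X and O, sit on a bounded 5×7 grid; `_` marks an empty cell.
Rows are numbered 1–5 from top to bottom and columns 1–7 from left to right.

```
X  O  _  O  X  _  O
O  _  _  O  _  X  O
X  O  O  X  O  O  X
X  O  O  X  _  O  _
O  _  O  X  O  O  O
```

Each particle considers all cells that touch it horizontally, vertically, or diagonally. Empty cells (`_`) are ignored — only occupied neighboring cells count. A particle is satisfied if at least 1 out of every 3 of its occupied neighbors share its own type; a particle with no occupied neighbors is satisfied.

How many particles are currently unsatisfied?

(1,1)X 0/2 ✗
(1,2)O 1/2 ✓
(1,4)O 1/2 ✓
(1,5)X 1/3 ✓
(1,7)O 1/2 ✓
(2,1)O 2/4 ✓
(2,4)O 3/5 ✓
(2,6)X 2/6 ✓
(2,7)O 2/4 ✓
(3,1)X 1/4 ✗
(3,2)O 4/6 ✓
(3,3)O 4/6 ✓
(3,4)X 1/5 ✗
(3,5)O 3/6 ✓
(3,6)O 3/5 ✓
(3,7)X 1/4 ✗
(4,1)X 1/4 ✗
(4,2)O 5/7 ✓
(4,3)O 4/7 ✓
(4,4)X 2/7 ✗
(4,6)O 5/6 ✓
(5,1)O 1/2 ✓
(5,3)O 2/4 ✓
(5,4)X 1/4 ✗
(5,5)O 2/4 ✓
(5,6)O 3/3 ✓
(5,7)O 2/2 ✓
Unsatisfied: (1,1), (3,1), (3,4), (3,7), (4,1), (4,4), (5,4) — 7 in total.

7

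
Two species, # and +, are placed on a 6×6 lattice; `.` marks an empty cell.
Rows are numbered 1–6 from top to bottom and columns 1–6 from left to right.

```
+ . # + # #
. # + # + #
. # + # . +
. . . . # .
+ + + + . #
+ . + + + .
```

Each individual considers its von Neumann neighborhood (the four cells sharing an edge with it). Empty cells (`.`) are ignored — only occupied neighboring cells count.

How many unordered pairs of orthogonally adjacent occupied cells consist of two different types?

Scan each occupied cell's neighbors to the right and below so each pair is counted once.
Row 1: #(1,3)–+(1,4)≠ #(1,3)–+(2,3)≠ +(1,4)–#(1,5)≠ +(1,4)–#(2,4)≠ #(1,5)–#(1,6)= #(1,5)–+(2,5)≠ #(1,6)–#(2,6)=  → 5/7 unlike.
Row 2: #(2,2)–+(2,3)≠ #(2,2)–#(3,2)= +(2,3)–#(2,4)≠ +(2,3)–+(3,3)= #(2,4)–+(2,5)≠ #(2,4)–#(3,4)= +(2,5)–#(2,6)≠ #(2,6)–+(3,6)≠  → 5/8 unlike.
Row 3: #(3,2)–+(3,3)≠ +(3,3)–#(3,4)≠  → 2/2 unlike.
Row 5: +(5,1)–+(5,2)= +(5,1)–+(6,1)= +(5,2)–+(5,3)= +(5,3)–+(5,4)= +(5,3)–+(6,3)= +(5,4)–+(6,4)=  → 0/6 unlike.
Row 6: +(6,3)–+(6,4)= +(6,4)–+(6,5)=  → 0/2 unlike.
Total adjacent occupied pairs: 25; unlike-type pairs: 12.

12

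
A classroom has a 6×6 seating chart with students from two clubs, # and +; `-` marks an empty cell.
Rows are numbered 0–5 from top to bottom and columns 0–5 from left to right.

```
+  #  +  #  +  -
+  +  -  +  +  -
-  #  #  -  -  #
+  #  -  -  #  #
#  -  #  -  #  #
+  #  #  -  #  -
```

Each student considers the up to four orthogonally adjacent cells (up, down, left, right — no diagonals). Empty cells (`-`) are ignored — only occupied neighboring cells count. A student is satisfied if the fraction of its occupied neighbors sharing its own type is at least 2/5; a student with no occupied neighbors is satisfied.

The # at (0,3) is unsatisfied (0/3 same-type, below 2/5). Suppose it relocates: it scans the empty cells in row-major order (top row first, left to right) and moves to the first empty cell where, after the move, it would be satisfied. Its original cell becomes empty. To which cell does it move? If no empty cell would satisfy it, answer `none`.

(1,5)

Vacating (0,3). Empty cells in order:
  (0,5): 0/1 same-type → still unsatisfied.
  (1,2): 1/4 same-type → still unsatisfied.
  (1,5): 1/2 same-type → satisfied — stop here.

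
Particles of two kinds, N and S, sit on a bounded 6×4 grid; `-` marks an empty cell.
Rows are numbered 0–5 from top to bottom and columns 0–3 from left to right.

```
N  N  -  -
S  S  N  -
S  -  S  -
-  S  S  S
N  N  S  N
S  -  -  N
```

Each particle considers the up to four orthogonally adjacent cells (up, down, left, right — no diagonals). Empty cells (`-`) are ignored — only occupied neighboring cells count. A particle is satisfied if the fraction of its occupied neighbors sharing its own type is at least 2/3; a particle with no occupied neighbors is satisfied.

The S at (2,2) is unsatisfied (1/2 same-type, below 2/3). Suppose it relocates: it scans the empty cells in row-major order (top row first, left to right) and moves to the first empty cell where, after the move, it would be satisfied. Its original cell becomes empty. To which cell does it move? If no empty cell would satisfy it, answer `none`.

(0,3)

Vacating (2,2). Empty cells in order:
  (0,2): 0/2 same-type → still unsatisfied.
  (0,3): 0/0 same-type → satisfied — stop here.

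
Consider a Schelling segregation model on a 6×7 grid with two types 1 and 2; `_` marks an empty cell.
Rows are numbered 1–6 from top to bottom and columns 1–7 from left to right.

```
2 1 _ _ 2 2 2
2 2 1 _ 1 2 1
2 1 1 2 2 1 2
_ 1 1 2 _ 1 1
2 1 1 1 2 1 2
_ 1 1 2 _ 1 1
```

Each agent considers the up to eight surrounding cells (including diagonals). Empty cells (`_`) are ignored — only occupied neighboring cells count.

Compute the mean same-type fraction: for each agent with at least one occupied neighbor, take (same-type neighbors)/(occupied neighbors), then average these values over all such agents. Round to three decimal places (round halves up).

Row 1: (1,1)2 2/3 · (1,2)1 1/4 · (1,5)2 2/3 · (1,6)2 3/5 · (1,7)2 2/3
Row 2: (2,1)2 3/5 · (2,2)2 3/7 · (2,3)1 3/5 · (2,5)1 1/6 · (2,6)2 5/8 · (2,7)1 1/5
Row 3: (3,1)2 2/4 · (3,2)1 4/7 · (3,3)1 4/7 · (3,4)2 2/6 · (3,5)2 3/6 · (3,6)1 4/7 · (3,7)2 1/5
Row 4: (4,2)1 5/7 · (4,3)1 6/8 · (4,4)2 3/7 · (4,6)1 3/7 · (4,7)1 3/5
Row 5: (5,1)2 0/3 · (5,2)1 5/6 · (5,3)1 6/8 · (5,4)1 3/6 · (5,5)2 2/6 · (5,6)1 4/6 · (5,7)2 0/5
Row 6: (6,2)1 3/4 · (6,3)1 4/5 · (6,4)2 1/4 · (6,6)1 2/4 · (6,7)1 2/3
Sum over 35 agents: 2/3 + 1/4 + 2/3 + 3/5 + 2/3 + 3/5 + 3/7 + 3/5 + 1/6 + 5/8 + 1/5 + 2/4 + 4/7 + 4/7 + 2/6 + 3/6 + 4/7 + 1/5 + 5/7 + 6/8 + 3/7 + 3/7 + 3/5 + 0/3 + 5/6 + 6/8 + 3/6 + 2/6 + 4/6 + 0/5 + 3/4 + 4/5 + 1/4 + 2/4 + 2/3 = 4953/280; mean = 4953/280 ÷ 35 = 4953/9800 = 0.505408… → 0.505.

0.505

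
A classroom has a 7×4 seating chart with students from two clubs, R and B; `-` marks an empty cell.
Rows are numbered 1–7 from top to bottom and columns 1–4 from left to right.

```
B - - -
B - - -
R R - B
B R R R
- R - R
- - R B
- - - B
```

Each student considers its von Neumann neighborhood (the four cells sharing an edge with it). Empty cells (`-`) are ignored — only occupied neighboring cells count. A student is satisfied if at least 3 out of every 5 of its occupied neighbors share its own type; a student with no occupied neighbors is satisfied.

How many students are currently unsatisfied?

(1,1)B 1/1 ok
(2,1)B 1/2 unhappy
(3,1)R 1/3 unhappy
(3,2)R 2/2 ok
(3,4)B 0/1 unhappy
(4,1)B 0/2 unhappy
(4,2)R 3/4 ok
(4,3)R 2/2 ok
(4,4)R 2/3 ok
(5,2)R 1/1 ok
(5,4)R 1/2 unhappy
(6,3)R 0/1 unhappy
(6,4)B 1/3 unhappy
(7,4)B 1/1 ok
Unsatisfied: (2,1), (3,1), (3,4), (4,1), (5,4), (6,3), (6,4) — 7 in total.

7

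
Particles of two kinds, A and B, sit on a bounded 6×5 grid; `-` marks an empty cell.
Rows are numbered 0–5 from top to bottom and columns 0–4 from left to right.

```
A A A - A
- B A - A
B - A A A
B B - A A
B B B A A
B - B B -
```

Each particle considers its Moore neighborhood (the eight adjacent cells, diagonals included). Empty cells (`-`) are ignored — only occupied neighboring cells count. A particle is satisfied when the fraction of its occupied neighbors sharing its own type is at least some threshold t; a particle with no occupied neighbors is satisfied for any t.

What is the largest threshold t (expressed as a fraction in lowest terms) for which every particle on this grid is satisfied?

(0,0)A 1/2
(0,1)A 3/4
(0,2)A 2/3
(0,4)A 1/1
(1,1)B 1/6
(1,2)A 4/5
(1,4)A 3/3
(2,0)B 3/3
(2,2)A 3/5
(2,3)A 6/6
(2,4)A 4/4
(3,0)B 4/4
(3,1)B 5/6
(3,3)A 6/7
(3,4)A 5/5
(4,0)B 4/4
(4,1)B 6/6
(4,2)B 4/6
(4,3)A 3/6
(4,4)A 3/4
(5,0)B 2/2
(5,2)B 3/4
(5,3)B 2/4
The smallest same-type fraction is 1/6 at (1,1), which reduces to 1/6. Any threshold above that leaves this particle unsatisfied.

1/6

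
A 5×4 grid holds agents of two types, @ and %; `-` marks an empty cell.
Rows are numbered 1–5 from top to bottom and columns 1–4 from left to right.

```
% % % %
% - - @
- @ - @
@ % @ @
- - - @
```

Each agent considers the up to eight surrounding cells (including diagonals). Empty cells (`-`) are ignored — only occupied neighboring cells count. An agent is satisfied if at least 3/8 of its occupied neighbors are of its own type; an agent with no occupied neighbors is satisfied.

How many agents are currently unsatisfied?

2

Row 1: (1,1)% 2/2 satisfied · (1,2)% 3/3 satisfied · (1,3)% 2/3 satisfied · (1,4)% 1/2 satisfied
Row 2: (2,1)% 2/3 satisfied · (2,4)@ 1/3 not
Row 3: (3,2)@ 2/4 satisfied · (3,4)@ 3/3 satisfied
Row 4: (4,1)@ 1/2 satisfied · (4,2)% 0/3 not · (4,3)@ 4/5 satisfied · (4,4)@ 3/3 satisfied
Row 5: (5,4)@ 2/2 satisfied
Unsatisfied: (2,4), (4,2) — 2 in total.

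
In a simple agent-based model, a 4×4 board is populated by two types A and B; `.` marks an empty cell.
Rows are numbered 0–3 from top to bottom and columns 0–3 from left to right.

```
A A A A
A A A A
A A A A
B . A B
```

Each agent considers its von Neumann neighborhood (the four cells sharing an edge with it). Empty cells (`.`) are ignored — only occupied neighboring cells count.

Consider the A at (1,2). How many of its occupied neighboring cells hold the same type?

4

Occupied neighbors of (1,2): (0,2)=A, (2,2)=A, (1,1)=A, (1,3)=A.
Same type (A): 4 of 4.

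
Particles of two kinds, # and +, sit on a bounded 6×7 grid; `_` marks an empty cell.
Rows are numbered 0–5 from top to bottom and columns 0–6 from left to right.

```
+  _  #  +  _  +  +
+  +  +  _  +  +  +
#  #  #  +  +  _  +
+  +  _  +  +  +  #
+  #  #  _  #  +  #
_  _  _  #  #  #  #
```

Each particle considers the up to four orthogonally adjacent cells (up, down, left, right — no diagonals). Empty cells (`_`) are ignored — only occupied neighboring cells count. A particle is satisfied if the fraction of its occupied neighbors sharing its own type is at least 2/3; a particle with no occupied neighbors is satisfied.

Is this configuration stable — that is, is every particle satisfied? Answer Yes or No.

No

(0,0)+ 1/1 ✓
(0,2)# 0/2 ✗
(0,3)+ 0/1 ✗
(0,5)+ 2/2 ✓
(0,6)+ 2/2 ✓
(1,0)+ 2/3 ✓
(1,1)+ 2/3 ✓
(1,2)+ 1/3 ✗
(1,4)+ 2/2 ✓
(1,5)+ 3/3 ✓
(1,6)+ 3/3 ✓
(2,0)# 1/3 ✗
(2,1)# 2/4 ✗
(2,2)# 1/3 ✗
(2,3)+ 2/3 ✓
(2,4)+ 3/3 ✓
(2,6)+ 1/2 ✗
(3,0)+ 2/3 ✓
(3,1)+ 1/3 ✗
(3,3)+ 2/2 ✓
(3,4)+ 3/4 ✓
(3,5)+ 2/3 ✓
(3,6)# 1/3 ✗
(4,0)+ 1/2 ✗
(4,1)# 1/3 ✗
(4,2)# 1/1 ✓
(4,4)# 1/3 ✗
(4,5)+ 1/4 ✗
(4,6)# 2/3 ✓
(5,3)# 1/1 ✓
(5,4)# 3/3 ✓
(5,5)# 2/3 ✓
(5,6)# 2/2 ✓
For instance (0,2) has only 0/2 same-type neighbors, below 2/3.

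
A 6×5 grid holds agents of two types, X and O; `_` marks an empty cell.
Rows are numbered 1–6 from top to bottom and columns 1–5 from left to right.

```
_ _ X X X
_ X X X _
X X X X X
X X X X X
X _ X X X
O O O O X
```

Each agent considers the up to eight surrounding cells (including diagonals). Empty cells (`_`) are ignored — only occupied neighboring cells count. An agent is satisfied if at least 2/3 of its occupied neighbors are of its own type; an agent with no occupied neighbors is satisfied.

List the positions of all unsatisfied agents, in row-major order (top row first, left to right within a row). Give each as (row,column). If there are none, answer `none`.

(5,1), (5,3), (6,1), (6,2), (6,3), (6,4)

Row 1: (1,3)X 4/4 ok · (1,4)X 4/4 ok · (1,5)X 2/2 ok
Row 2: (2,2)X 5/5 ok · (2,3)X 7/7 ok · (2,4)X 7/7 ok
Row 3: (3,1)X 4/4 ok · (3,2)X 7/7 ok · (3,3)X 8/8 ok · (3,4)X 7/7 ok · (3,5)X 4/4 ok
Row 4: (4,1)X 4/4 ok · (4,2)X 7/7 ok · (4,3)X 7/7 ok · (4,4)X 8/8 ok · (4,5)X 5/5 ok
Row 5: (5,1)X 2/4 unhappy · (5,3)X 4/7 unhappy · (5,4)X 6/8 ok · (5,5)X 4/5 ok
Row 6: (6,1)O 1/2 unhappy · (6,2)O 2/4 unhappy · (6,3)O 2/4 unhappy · (6,4)O 1/5 unhappy · (6,5)X 2/3 ok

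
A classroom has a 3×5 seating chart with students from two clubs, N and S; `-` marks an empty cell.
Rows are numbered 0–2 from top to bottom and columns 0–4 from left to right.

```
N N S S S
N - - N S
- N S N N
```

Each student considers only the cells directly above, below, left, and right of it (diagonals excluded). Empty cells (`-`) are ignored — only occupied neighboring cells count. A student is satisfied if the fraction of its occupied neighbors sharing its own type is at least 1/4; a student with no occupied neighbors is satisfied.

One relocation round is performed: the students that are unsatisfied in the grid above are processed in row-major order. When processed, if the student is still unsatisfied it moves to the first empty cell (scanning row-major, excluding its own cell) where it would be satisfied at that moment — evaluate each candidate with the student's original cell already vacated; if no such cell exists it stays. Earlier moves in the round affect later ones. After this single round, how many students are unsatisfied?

Initially unsatisfied (in order): (2,1), (2,2).
  (2,1) → (1,1).
  (2,2) → (1,2).
Resulting grid:
N N S S S
N N S N S
- - - N N
All satisfied now.

0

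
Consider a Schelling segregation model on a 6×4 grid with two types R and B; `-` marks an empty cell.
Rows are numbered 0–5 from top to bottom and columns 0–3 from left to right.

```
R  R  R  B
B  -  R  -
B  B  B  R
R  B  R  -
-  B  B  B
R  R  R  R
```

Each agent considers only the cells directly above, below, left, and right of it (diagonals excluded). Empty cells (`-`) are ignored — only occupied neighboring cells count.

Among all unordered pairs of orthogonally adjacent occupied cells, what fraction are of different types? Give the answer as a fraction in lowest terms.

Scan each occupied cell's neighbors to the right and below so each pair is counted once.
Row 0: R(0,0)–R(0,1)= R(0,0)–B(1,0)≠ R(0,1)–R(0,2)= R(0,2)–B(0,3)≠ R(0,2)–R(1,2)=  → 2/5 unlike.
Row 1: B(1,0)–B(2,0)= R(1,2)–B(2,2)≠  → 1/2 unlike.
Row 2: B(2,0)–B(2,1)= B(2,0)–R(3,0)≠ B(2,1)–B(2,2)= B(2,1)–B(3,1)= B(2,2)–R(2,3)≠ B(2,2)–R(3,2)≠  → 3/6 unlike.
Row 3: R(3,0)–B(3,1)≠ B(3,1)–R(3,2)≠ B(3,1)–B(4,1)= R(3,2)–B(4,2)≠  → 3/4 unlike.
Row 4: B(4,1)–B(4,2)= B(4,1)–R(5,1)≠ B(4,2)–B(4,3)= B(4,2)–R(5,2)≠ B(4,3)–R(5,3)≠  → 3/5 unlike.
Row 5: R(5,0)–R(5,1)= R(5,1)–R(5,2)= R(5,2)–R(5,3)=  → 0/3 unlike.
Total adjacent occupied pairs: 25; unlike-type pairs: 12.
12/25 is already in lowest terms.

12/25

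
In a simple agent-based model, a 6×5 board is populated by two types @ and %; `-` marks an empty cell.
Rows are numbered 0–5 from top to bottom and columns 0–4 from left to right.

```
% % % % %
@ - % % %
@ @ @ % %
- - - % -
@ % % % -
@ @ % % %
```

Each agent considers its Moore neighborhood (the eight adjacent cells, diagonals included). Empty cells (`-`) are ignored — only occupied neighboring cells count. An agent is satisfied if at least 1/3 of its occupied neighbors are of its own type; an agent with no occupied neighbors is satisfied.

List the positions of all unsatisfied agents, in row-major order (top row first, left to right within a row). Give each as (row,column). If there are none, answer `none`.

(2,2)

(0,0)% 1/2 ✓
(0,1)% 3/4 ✓
(0,2)% 4/4 ✓
(0,3)% 5/5 ✓
(0,4)% 3/3 ✓
(1,0)@ 2/4 ✓
(1,2)% 5/7 ✓
(1,3)% 7/8 ✓
(1,4)% 5/5 ✓
(2,0)@ 2/2 ✓
(2,1)@ 3/4 ✓
(2,2)@ 1/5 ✗
(2,3)% 5/6 ✓
(2,4)% 4/4 ✓
(3,3)% 4/5 ✓
(4,0)@ 2/3 ✓
(4,1)% 2/5 ✓
(4,2)% 5/6 ✓
(4,3)% 5/5 ✓
(5,0)@ 2/3 ✓
(5,1)@ 2/5 ✓
(5,2)% 4/5 ✓
(5,3)% 4/4 ✓
(5,4)% 2/2 ✓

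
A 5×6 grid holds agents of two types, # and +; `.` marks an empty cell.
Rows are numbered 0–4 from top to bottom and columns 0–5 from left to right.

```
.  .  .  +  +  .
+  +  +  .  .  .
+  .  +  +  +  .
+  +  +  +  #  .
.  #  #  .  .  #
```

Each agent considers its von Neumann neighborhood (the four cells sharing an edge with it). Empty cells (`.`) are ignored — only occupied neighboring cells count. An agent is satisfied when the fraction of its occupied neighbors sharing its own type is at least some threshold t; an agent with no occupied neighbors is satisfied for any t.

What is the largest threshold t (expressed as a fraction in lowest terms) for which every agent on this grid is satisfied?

0/1

Row 0: (0,3)+ 1/1 · (0,4)+ 1/1
Row 1: (1,0)+ 2/2 · (1,1)+ 2/2 · (1,2)+ 2/2
Row 2: (2,0)+ 2/2 · (2,2)+ 3/3 · (2,3)+ 3/3 · (2,4)+ 1/2
Row 3: (3,0)+ 2/2 · (3,1)+ 2/3 · (3,2)+ 3/4 · (3,3)+ 2/3 · (3,4)# 0/2
Row 4: (4,1)# 1/2 · (4,2)# 1/2 · (4,5)# — no occupied neighbors
The smallest same-type fraction is 0/2 at (3,4), which reduces to 0/1. Any threshold above that leaves this agent unsatisfied.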